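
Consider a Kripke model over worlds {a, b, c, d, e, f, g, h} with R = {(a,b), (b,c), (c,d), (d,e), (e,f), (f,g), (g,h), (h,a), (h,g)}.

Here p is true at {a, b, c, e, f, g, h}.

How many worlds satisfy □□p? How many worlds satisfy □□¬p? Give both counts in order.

7 and 1

For □□p:
a: successors {b}; □p there: b:T. ✓
b: successors {c}; □p there: c:F. ✗
c: successors {d}; □p there: d:T. ✓
d: successors {e}; □p there: e:T. ✓
e: successors {f}; □p there: f:T. ✓
f: successors {g}; □p there: g:T. ✓
g: successors {h}; □p there: h:T. ✓
h: successors {a, g}; □p there: a:T, g:T. ✓
— 7 worlds.
For □□¬p:
a: successors {b}; □¬p there: b:F. ✗
b: successors {c}; □¬p there: c:T. ✓
c: successors {d}; □¬p there: d:F. ✗
d: successors {e}; □¬p there: e:F. ✗
e: successors {f}; □¬p there: f:F. ✗
f: successors {g}; □¬p there: g:F. ✗
g: successors {h}; □¬p there: h:F. ✗
h: successors {a, g}; □¬p there: a:F, g:F. ✗
— 1 world.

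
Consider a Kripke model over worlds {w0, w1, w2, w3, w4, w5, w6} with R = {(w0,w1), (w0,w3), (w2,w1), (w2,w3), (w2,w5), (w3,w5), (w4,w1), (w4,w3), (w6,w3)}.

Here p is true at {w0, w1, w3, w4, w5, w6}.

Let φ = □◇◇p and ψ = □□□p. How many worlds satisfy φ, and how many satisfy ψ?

For □◇◇p:
w0: successors {w1, w3}; ◇◇p there: w1:F, w3:F. ✗
w1: no successors, so □◇◇p holds vacuously. ✓
w2: successors {w1, w3, w5}; ◇◇p there: w1:F, w3:F, w5:F. ✗
w3: successors {w5}; ◇◇p there: w5:F. ✗
w4: successors {w1, w3}; ◇◇p there: w1:F, w3:F. ✗
w5: no successors, so □◇◇p holds vacuously. ✓
w6: successors {w3}; ◇◇p there: w3:F. ✗
— 2 worlds.
For □□□p:
w0: successors {w1, w3}; □□p there: w1:T, w3:T. ✓
w1: no successors, so □□□p holds vacuously. ✓
w2: successors {w1, w3, w5}; □□p there: w1:T, w3:T, w5:T. ✓
w3: successors {w5}; □□p there: w5:T. ✓
w4: successors {w1, w3}; □□p there: w1:T, w3:T. ✓
w5: no successors, so □□□p holds vacuously. ✓
w6: successors {w3}; □□p there: w3:T. ✓
— 7 worlds.

2 and 7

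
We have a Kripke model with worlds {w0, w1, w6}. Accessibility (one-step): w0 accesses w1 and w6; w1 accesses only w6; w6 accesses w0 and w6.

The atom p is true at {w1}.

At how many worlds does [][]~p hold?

2

w0: successors {w1, w6}; []~p there: w1:T, w6:T. ✓
w1: successors {w6}; []~p there: w6:T. ✓
w6: successors {w0, w6}; []~p there: w0:F, w6:T. ✗
Satisfying worlds: {w0, w1}.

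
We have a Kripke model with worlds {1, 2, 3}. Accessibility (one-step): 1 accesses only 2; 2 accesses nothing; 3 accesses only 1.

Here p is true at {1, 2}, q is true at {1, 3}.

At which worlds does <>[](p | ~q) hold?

{1, 3}

1: successors {2}; [](p | ~q) there: 2:T. ✓
2: no successors, so <>[](p | ~q) fails. ✗
3: successors {1}; [](p | ~q) there: 1:T. ✓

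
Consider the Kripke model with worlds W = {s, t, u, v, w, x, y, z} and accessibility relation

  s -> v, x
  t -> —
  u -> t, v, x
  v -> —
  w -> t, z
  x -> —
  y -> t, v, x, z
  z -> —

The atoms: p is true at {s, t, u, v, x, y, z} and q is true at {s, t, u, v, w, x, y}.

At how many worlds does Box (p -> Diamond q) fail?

s: successors {v, x}; p -> Diamond q there: v:F, x:F. ✗
t: no successors, so Box (p -> Diamond q) holds vacuously. ✓
u: successors {t, v, x}; p -> Diamond q there: t:F, v:F, x:F. ✗
v: no successors, so Box (p -> Diamond q) holds vacuously. ✓
w: successors {t, z}; p -> Diamond q there: t:F, z:F. ✗
x: no successors, so Box (p -> Diamond q) holds vacuously. ✓
y: successors {t, v, x, z}; p -> Diamond q there: t:F, v:F, x:F, z:F. ✗
z: no successors, so Box (p -> Diamond q) holds vacuously. ✓
Satisfying worlds: {t, v, x, z}.
So Box (p -> Diamond q) fails at the other 4 worlds.

4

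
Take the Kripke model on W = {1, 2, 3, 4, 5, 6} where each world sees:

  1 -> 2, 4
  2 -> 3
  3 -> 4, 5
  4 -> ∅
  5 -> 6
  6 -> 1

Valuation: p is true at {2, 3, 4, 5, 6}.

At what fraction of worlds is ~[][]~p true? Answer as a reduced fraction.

1: [][]~p is F. ✓
2: [][]~p is F. ✓
3: [][]~p is F. ✓
4: [][]~p is T. ✗
5: [][]~p is T. ✗
6: [][]~p is F. ✓
That's 4 of 6 worlds, so 4/6 = 2/3.

2/3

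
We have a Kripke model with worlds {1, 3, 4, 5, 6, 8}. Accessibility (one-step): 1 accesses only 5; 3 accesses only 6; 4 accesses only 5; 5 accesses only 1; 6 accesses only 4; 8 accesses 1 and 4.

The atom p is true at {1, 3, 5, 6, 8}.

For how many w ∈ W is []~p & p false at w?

5

1: []~p is F, p is T. ✗
3: []~p is F, p is T. ✗
4: []~p is F, p is F. ✗
5: []~p is F, p is T. ✗
6: []~p is T, p is T. ✓
8: []~p is F, p is T. ✗
Satisfying worlds: {6}.
So []~p & p fails at the other 5 worlds.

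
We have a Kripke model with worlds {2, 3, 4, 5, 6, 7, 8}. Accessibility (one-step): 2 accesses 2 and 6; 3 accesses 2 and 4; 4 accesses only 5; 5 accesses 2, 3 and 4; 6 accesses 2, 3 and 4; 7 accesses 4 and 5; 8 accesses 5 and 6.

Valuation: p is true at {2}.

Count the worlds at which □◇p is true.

2: successors {2, 6}; ◇p there: 2:T, 6:T. ✓
3: successors {2, 4}; ◇p there: 2:T, 4:F. ✗
4: successors {5}; ◇p there: 5:T. ✓
5: successors {2, 3, 4}; ◇p there: 2:T, 3:T, 4:F. ✗
6: successors {2, 3, 4}; ◇p there: 2:T, 3:T, 4:F. ✗
7: successors {4, 5}; ◇p there: 4:F, 5:T. ✗
8: successors {5, 6}; ◇p there: 5:T, 6:T. ✓
Satisfying worlds: {2, 4, 8}.

3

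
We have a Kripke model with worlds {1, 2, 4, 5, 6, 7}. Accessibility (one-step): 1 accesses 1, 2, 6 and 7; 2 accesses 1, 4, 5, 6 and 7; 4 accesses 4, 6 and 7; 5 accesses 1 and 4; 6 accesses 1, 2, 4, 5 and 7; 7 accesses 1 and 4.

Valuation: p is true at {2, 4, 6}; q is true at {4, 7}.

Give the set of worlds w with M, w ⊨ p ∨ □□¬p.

{2, 4, 6}

1: p is F, □□¬p is F. ✗
2: p is T, □□¬p is F. ✓
4: p is T, □□¬p is F. ✓
5: p is F, □□¬p is F. ✗
6: p is T, □□¬p is F. ✓
7: p is F, □□¬p is F. ✗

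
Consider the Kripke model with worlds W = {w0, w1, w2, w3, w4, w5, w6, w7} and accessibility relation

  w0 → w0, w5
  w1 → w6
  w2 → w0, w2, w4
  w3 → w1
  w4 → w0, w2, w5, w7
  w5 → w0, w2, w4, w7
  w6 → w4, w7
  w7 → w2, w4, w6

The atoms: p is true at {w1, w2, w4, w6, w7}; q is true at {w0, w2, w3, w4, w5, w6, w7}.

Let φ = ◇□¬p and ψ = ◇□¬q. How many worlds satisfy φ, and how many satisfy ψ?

For ◇□¬p:
w0: successors {w0, w5}; □¬p there: w0:T, w5:F. ✓
w1: successors {w6}; □¬p there: w6:F. ✗
w2: successors {w0, w2, w4}; □¬p there: w0:T, w2:F, w4:F. ✓
w3: successors {w1}; □¬p there: w1:F. ✗
w4: successors {w0, w2, w5, w7}; □¬p there: w0:T, w2:F, w5:F, w7:F. ✓
w5: successors {w0, w2, w4, w7}; □¬p there: w0:T, w2:F, w4:F, w7:F. ✓
w6: successors {w4, w7}; □¬p there: w4:F, w7:F. ✗
w7: successors {w2, w4, w6}; □¬p there: w2:F, w4:F, w6:F. ✗
— 4 worlds.
For ◇□¬q:
w0: successors {w0, w5}; □¬q there: w0:F, w5:F. ✗
w1: successors {w6}; □¬q there: w6:F. ✗
w2: successors {w0, w2, w4}; □¬q there: w0:F, w2:F, w4:F. ✗
w3: successors {w1}; □¬q there: w1:F. ✗
w4: successors {w0, w2, w5, w7}; □¬q there: w0:F, w2:F, w5:F, w7:F. ✗
w5: successors {w0, w2, w4, w7}; □¬q there: w0:F, w2:F, w4:F, w7:F. ✗
w6: successors {w4, w7}; □¬q there: w4:F, w7:F. ✗
w7: successors {w2, w4, w6}; □¬q there: w2:F, w4:F, w6:F. ✗
— 0 worlds.

4 and 0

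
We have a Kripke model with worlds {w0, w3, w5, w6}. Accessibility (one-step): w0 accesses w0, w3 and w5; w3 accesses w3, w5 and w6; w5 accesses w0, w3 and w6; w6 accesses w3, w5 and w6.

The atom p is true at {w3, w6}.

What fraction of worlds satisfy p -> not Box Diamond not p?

1/2

w0: p is F, not Box Diamond not p is F. ✓
w3: p is T, not Box Diamond not p is F. ✗
w5: p is F, not Box Diamond not p is F. ✓
w6: p is T, not Box Diamond not p is F. ✗
That's 2 of 4 worlds, so 2/4 = 1/2.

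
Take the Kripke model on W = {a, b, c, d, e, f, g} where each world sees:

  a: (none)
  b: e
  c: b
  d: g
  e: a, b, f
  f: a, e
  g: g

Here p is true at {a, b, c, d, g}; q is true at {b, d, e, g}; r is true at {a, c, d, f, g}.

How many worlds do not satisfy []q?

2

a: no successors, so []q holds vacuously. ✓
b: successors {e}; q there: e:T. ✓
c: successors {b}; q there: b:T. ✓
d: successors {g}; q there: g:T. ✓
e: successors {a, b, f}; q there: a:F, b:T, f:F. ✗
f: successors {a, e}; q there: a:F, e:T. ✗
g: successors {g}; q there: g:T. ✓
Satisfying worlds: {a, b, c, d, g}.
So []q fails at the other 2 worlds.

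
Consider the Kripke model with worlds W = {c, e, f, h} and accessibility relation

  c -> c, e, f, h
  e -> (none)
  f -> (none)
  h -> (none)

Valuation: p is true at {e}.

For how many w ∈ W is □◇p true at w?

c: successors {c, e, f, h}; ◇p there: c:T, e:F, f:F, h:F. ✗
e: no successors, so □◇p holds vacuously. ✓
f: no successors, so □◇p holds vacuously. ✓
h: no successors, so □◇p holds vacuously. ✓
Satisfying worlds: {e, f, h}.

3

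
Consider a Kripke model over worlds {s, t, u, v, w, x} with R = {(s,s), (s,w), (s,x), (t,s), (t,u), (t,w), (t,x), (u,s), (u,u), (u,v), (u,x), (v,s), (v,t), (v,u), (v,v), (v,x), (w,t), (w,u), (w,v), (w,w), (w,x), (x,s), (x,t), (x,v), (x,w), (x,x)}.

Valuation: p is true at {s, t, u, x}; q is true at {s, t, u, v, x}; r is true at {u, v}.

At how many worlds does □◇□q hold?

s: successors {s, w, x}; ◇□q there: s:F, w:T, x:T. ✗
t: successors {s, u, w, x}; ◇□q there: s:F, u:T, w:T, x:T. ✗
u: successors {s, u, v, x}; ◇□q there: s:F, u:T, v:T, x:T. ✗
v: successors {s, t, u, v, x}; ◇□q there: s:F, t:T, u:T, v:T, x:T. ✗
w: successors {t, u, v, w, x}; ◇□q there: t:T, u:T, v:T, w:T, x:T. ✓
x: successors {s, t, v, w, x}; ◇□q there: s:F, t:T, v:T, w:T, x:T. ✗
Satisfying worlds: {w}.

1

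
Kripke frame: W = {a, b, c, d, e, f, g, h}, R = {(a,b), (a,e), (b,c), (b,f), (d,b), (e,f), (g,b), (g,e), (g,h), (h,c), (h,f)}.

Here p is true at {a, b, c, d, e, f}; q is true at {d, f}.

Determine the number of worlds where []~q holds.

a: successors {b, e}; ~q there: b:T, e:T. ✓
b: successors {c, f}; ~q there: c:T, f:F. ✗
c: no successors, so []~q holds vacuously. ✓
d: successors {b}; ~q there: b:T. ✓
e: successors {f}; ~q there: f:F. ✗
f: no successors, so []~q holds vacuously. ✓
g: successors {b, e, h}; ~q there: b:T, e:T, h:T. ✓
h: successors {c, f}; ~q there: c:T, f:F. ✗
Satisfying worlds: {a, c, d, f, g}.

5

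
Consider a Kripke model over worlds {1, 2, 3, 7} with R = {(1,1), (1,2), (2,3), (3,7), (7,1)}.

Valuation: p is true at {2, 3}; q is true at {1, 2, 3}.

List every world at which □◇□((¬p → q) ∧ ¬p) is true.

1: successors {1, 2}; ◇□((¬p → q) ∧ ¬p) there: 1:F, 2:F. ✗
2: successors {3}; ◇□((¬p → q) ∧ ¬p) there: 3:T. ✓
3: successors {7}; ◇□((¬p → q) ∧ ¬p) there: 7:F. ✗
7: successors {1}; ◇□((¬p → q) ∧ ¬p) there: 1:F. ✗

{2}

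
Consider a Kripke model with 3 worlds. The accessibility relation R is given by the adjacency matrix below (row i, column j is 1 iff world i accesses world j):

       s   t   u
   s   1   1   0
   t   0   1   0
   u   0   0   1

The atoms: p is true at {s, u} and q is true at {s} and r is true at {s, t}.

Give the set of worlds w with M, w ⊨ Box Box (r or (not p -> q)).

s: successors {s, t}; Box (r or (not p -> q)) there: s:T, t:T. ✓
t: successors {t}; Box (r or (not p -> q)) there: t:T. ✓
u: successors {u}; Box (r or (not p -> q)) there: u:T. ✓

{s, t, u}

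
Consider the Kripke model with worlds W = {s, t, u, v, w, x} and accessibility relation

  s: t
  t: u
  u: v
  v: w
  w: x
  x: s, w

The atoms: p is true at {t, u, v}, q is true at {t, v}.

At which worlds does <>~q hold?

{t, v, w, x}

s: successors {t}; ~q there: t:F. ✗
t: successors {u}; ~q there: u:T. ✓
u: successors {v}; ~q there: v:F. ✗
v: successors {w}; ~q there: w:T. ✓
w: successors {x}; ~q there: x:T. ✓
x: successors {s, w}; ~q there: s:T, w:T. ✓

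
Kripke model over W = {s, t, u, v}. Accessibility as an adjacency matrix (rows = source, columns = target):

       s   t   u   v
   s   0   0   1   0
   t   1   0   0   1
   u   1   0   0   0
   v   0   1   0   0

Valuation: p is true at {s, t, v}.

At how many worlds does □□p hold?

2

s: successors {u}; □p there: u:T. ✓
t: successors {s, v}; □p there: s:F, v:T. ✗
u: successors {s}; □p there: s:F. ✗
v: successors {t}; □p there: t:T. ✓
Satisfying worlds: {s, v}.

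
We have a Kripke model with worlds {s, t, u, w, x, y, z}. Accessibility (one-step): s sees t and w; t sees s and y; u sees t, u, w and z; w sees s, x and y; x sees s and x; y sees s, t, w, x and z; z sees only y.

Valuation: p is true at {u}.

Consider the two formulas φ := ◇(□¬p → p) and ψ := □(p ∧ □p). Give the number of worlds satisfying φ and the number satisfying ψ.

For ◇(□¬p → p):
s: successors {t, w}; □¬p → p there: t:F, w:F. ✗
t: successors {s, y}; □¬p → p there: s:F, y:F. ✗
u: successors {t, u, w, z}; □¬p → p there: t:F, u:T, w:F, z:F. ✓
w: successors {s, x, y}; □¬p → p there: s:F, x:F, y:F. ✗
x: successors {s, x}; □¬p → p there: s:F, x:F. ✗
y: successors {s, t, w, x, z}; □¬p → p there: s:F, t:F, w:F, x:F, z:F. ✗
z: successors {y}; □¬p → p there: y:F. ✗
— 1 world.
For □(p ∧ □p):
s: successors {t, w}; p ∧ □p there: t:F, w:F. ✗
t: successors {s, y}; p ∧ □p there: s:F, y:F. ✗
u: successors {t, u, w, z}; p ∧ □p there: t:F, u:F, w:F, z:F. ✗
w: successors {s, x, y}; p ∧ □p there: s:F, x:F, y:F. ✗
x: successors {s, x}; p ∧ □p there: s:F, x:F. ✗
y: successors {s, t, w, x, z}; p ∧ □p there: s:F, t:F, w:F, x:F, z:F. ✗
z: successors {y}; p ∧ □p there: y:F. ✗
— 0 worlds.

1 and 0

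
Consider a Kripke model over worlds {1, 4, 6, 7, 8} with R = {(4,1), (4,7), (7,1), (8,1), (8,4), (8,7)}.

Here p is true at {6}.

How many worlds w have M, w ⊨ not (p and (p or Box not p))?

4

1: p and (p or Box not p) is F. ✓
4: p and (p or Box not p) is F. ✓
6: p and (p or Box not p) is T. ✗
7: p and (p or Box not p) is F. ✓
8: p and (p or Box not p) is F. ✓
Satisfying worlds: {1, 4, 7, 8}.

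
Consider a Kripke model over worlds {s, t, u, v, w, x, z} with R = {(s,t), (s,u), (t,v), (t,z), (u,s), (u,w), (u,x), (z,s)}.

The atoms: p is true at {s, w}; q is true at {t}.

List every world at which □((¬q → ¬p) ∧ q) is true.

s: successors {t, u}; (¬q → ¬p) ∧ q there: t:T, u:F. ✗
t: successors {v, z}; (¬q → ¬p) ∧ q there: v:F, z:F. ✗
u: successors {s, w, x}; (¬q → ¬p) ∧ q there: s:F, w:F, x:F. ✗
v: no successors, so □((¬q → ¬p) ∧ q) holds vacuously. ✓
w: no successors, so □((¬q → ¬p) ∧ q) holds vacuously. ✓
x: no successors, so □((¬q → ¬p) ∧ q) holds vacuously. ✓
z: successors {s}; (¬q → ¬p) ∧ q there: s:F. ✗

{v, w, x}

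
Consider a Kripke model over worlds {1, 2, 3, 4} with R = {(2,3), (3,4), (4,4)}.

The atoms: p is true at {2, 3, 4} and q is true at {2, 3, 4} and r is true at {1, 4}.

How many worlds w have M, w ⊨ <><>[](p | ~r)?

3

1: no successors, so <><>[](p | ~r) fails. ✗
2: successors {3}; <>[](p | ~r) there: 3:T. ✓
3: successors {4}; <>[](p | ~r) there: 4:T. ✓
4: successors {4}; <>[](p | ~r) there: 4:T. ✓
Satisfying worlds: {2, 3, 4}.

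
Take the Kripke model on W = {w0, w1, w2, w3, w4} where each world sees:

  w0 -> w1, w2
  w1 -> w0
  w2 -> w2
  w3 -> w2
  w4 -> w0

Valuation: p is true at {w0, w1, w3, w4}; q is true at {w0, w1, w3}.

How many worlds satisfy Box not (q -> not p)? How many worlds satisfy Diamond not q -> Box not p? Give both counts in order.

2 and 4

For Box not (q -> not p):
w0: successors {w1, w2}; not (q -> not p) there: w1:T, w2:F. ✗
w1: successors {w0}; not (q -> not p) there: w0:T. ✓
w2: successors {w2}; not (q -> not p) there: w2:F. ✗
w3: successors {w2}; not (q -> not p) there: w2:F. ✗
w4: successors {w0}; not (q -> not p) there: w0:T. ✓
— 2 worlds.
For Diamond not q -> Box not p:
w0: Diamond not q is T, Box not p is F. ✗
w1: Diamond not q is F, Box not p is F. ✓
w2: Diamond not q is T, Box not p is T. ✓
w3: Diamond not q is T, Box not p is T. ✓
w4: Diamond not q is F, Box not p is F. ✓
— 4 worlds.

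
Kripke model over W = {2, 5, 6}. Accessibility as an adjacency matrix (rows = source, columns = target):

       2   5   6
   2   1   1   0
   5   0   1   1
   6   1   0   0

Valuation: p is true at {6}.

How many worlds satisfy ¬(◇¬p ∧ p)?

2

2: ◇¬p ∧ p is F. ✓
5: ◇¬p ∧ p is F. ✓
6: ◇¬p ∧ p is T. ✗
Satisfying worlds: {2, 5}.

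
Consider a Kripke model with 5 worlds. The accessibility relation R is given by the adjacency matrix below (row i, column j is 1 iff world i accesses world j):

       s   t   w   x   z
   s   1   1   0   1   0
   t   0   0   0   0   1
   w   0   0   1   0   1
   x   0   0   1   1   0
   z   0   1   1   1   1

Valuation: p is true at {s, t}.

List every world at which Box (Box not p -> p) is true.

s: successors {s, t, x}; Box not p -> p there: s:T, t:T, x:F. ✗
t: successors {z}; Box not p -> p there: z:T. ✓
w: successors {w, z}; Box not p -> p there: w:F, z:T. ✗
x: successors {w, x}; Box not p -> p there: w:F, x:F. ✗
z: successors {t, w, x, z}; Box not p -> p there: t:T, w:F, x:F, z:T. ✗

{t}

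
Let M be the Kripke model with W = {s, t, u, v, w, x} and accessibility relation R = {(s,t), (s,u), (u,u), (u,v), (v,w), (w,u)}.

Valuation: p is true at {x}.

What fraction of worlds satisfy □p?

s: successors {t, u}; p there: t:F, u:F. ✗
t: no successors, so □p holds vacuously. ✓
u: successors {u, v}; p there: u:F, v:F. ✗
v: successors {w}; p there: w:F. ✗
w: successors {u}; p there: u:F. ✗
x: no successors, so □p holds vacuously. ✓
That's 2 of 6 worlds, so 2/6 = 1/3.

1/3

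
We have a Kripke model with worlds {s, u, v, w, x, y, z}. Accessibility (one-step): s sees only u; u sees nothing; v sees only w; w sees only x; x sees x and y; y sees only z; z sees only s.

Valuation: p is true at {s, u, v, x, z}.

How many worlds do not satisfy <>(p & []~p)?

6

s: successors {u}; p & []~p there: u:T. ✓
u: no successors, so <>(p & []~p) fails. ✗
v: successors {w}; p & []~p there: w:F. ✗
w: successors {x}; p & []~p there: x:F. ✗
x: successors {x, y}; p & []~p there: x:F, y:F. ✗
y: successors {z}; p & []~p there: z:F. ✗
z: successors {s}; p & []~p there: s:F. ✗
Satisfying worlds: {s}.
So <>(p & []~p) fails at the other 6 worlds.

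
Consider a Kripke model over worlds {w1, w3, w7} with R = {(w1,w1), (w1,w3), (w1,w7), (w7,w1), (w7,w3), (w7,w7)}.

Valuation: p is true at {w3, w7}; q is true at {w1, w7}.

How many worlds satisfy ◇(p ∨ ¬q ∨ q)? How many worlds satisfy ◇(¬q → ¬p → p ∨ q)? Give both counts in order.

2 and 2

For ◇(p ∨ ¬q ∨ q):
w1: successors {w1, w3, w7}; p ∨ ¬q ∨ q there: w1:T, w3:T, w7:T. ✓
w3: no successors, so ◇(p ∨ ¬q ∨ q) fails. ✗
w7: successors {w1, w3, w7}; p ∨ ¬q ∨ q there: w1:T, w3:T, w7:T. ✓
— 2 worlds.
For ◇(¬q → ¬p → p ∨ q):
w1: successors {w1, w3, w7}; ¬q → ¬p → p ∨ q there: w1:T, w3:T, w7:T. ✓
w3: no successors, so ◇(¬q → ¬p → p ∨ q) fails. ✗
w7: successors {w1, w3, w7}; ¬q → ¬p → p ∨ q there: w1:T, w3:T, w7:T. ✓
— 2 worlds.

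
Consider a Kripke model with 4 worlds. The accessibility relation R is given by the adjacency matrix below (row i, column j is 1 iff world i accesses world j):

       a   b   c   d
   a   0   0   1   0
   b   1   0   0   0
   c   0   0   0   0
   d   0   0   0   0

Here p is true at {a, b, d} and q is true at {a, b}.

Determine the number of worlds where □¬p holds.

3

a: successors {c}; ¬p there: c:T. ✓
b: successors {a}; ¬p there: a:F. ✗
c: no successors, so □¬p holds vacuously. ✓
d: no successors, so □¬p holds vacuously. ✓
Satisfying worlds: {a, c, d}.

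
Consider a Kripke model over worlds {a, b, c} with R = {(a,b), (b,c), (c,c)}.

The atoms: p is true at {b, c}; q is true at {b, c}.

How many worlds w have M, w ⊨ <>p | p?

3

a: <>p is T, p is F. ✓
b: <>p is T, p is T. ✓
c: <>p is T, p is T. ✓
Satisfying worlds: {a, b, c}.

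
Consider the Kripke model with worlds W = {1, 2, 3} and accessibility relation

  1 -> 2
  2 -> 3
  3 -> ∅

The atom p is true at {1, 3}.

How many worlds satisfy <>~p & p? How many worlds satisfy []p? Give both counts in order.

For <>~p & p:
1: <>~p is T, p is T. ✓
2: <>~p is F, p is F. ✗
3: <>~p is F, p is T. ✗
— 1 world.
For []p:
1: successors {2}; p there: 2:F. ✗
2: successors {3}; p there: 3:T. ✓
3: no successors, so []p holds vacuously. ✓
— 2 worlds.

1 and 2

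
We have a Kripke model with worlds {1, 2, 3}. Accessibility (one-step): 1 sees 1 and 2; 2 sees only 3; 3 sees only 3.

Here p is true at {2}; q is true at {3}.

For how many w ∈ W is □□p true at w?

0

1: successors {1, 2}; □p there: 1:F, 2:F. ✗
2: successors {3}; □p there: 3:F. ✗
3: successors {3}; □p there: 3:F. ✗
Satisfying worlds: ∅.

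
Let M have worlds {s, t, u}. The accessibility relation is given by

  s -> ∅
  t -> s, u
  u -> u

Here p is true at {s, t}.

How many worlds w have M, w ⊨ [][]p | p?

2

s: [][]p is T, p is T. ✓
t: [][]p is F, p is T. ✓
u: [][]p is F, p is F. ✗
Satisfying worlds: {s, t}.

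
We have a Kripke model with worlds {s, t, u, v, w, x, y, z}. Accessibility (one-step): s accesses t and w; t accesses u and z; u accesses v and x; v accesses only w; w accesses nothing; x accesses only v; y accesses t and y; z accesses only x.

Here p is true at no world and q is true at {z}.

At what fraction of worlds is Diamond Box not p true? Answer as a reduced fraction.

7/8

s: successors {t, w}; Box not p there: t:T, w:T. ✓
t: successors {u, z}; Box not p there: u:T, z:T. ✓
u: successors {v, x}; Box not p there: v:T, x:T. ✓
v: successors {w}; Box not p there: w:T. ✓
w: no successors, so Diamond Box not p fails. ✗
x: successors {v}; Box not p there: v:T. ✓
y: successors {t, y}; Box not p there: t:T, y:T. ✓
z: successors {x}; Box not p there: x:T. ✓
That's 7 of 8 worlds, so 7/8.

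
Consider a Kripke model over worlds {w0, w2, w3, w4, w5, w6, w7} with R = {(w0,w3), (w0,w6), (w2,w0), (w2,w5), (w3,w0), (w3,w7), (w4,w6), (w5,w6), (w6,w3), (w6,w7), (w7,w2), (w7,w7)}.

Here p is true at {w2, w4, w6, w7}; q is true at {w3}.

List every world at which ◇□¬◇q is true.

{w0, w3, w4, w5, w6, w7}

w0: successors {w3, w6}; □¬◇q there: w3:F, w6:T. ✓
w2: successors {w0, w5}; □¬◇q there: w0:F, w5:F. ✗
w3: successors {w0, w7}; □¬◇q there: w0:F, w7:T. ✓
w4: successors {w6}; □¬◇q there: w6:T. ✓
w5: successors {w6}; □¬◇q there: w6:T. ✓
w6: successors {w3, w7}; □¬◇q there: w3:F, w7:T. ✓
w7: successors {w2, w7}; □¬◇q there: w2:F, w7:T. ✓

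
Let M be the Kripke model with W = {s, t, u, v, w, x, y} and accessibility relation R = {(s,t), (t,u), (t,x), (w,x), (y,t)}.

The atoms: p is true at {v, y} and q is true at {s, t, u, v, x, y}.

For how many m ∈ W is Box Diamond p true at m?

s: successors {t}; Diamond p there: t:F. ✗
t: successors {u, x}; Diamond p there: u:F, x:F. ✗
u: no successors, so Box Diamond p holds vacuously. ✓
v: no successors, so Box Diamond p holds vacuously. ✓
w: successors {x}; Diamond p there: x:F. ✗
x: no successors, so Box Diamond p holds vacuously. ✓
y: successors {t}; Diamond p there: t:F. ✗
Satisfying worlds: {u, v, x}.

3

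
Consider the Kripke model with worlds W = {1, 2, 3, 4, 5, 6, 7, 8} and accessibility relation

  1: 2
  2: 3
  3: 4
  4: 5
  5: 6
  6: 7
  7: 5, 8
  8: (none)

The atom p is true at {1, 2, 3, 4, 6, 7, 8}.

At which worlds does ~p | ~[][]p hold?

{3, 5, 6}

1: ~p is F, ~[][]p is F. ✗
2: ~p is F, ~[][]p is F. ✗
3: ~p is F, ~[][]p is T. ✓
4: ~p is F, ~[][]p is F. ✗
5: ~p is T, ~[][]p is F. ✓
6: ~p is F, ~[][]p is T. ✓
7: ~p is F, ~[][]p is F. ✗
8: ~p is F, ~[][]p is F. ✗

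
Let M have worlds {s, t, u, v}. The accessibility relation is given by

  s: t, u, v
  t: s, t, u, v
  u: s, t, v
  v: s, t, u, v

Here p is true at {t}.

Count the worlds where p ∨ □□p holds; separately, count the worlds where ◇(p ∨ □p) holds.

For p ∨ □□p:
s: p is F, □□p is F. ✗
t: p is T, □□p is F. ✓
u: p is F, □□p is F. ✗
v: p is F, □□p is F. ✗
— 1 world.
For ◇(p ∨ □p):
s: successors {t, u, v}; p ∨ □p there: t:T, u:F, v:F. ✓
t: successors {s, t, u, v}; p ∨ □p there: s:F, t:T, u:F, v:F. ✓
u: successors {s, t, v}; p ∨ □p there: s:F, t:T, v:F. ✓
v: successors {s, t, u, v}; p ∨ □p there: s:F, t:T, u:F, v:F. ✓
— 4 worlds.

1 and 4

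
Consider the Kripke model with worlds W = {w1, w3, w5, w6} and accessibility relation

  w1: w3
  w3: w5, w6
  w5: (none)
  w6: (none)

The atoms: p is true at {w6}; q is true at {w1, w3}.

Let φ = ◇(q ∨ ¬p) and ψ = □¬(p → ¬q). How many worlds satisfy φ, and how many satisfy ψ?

2 and 2

For ◇(q ∨ ¬p):
w1: successors {w3}; q ∨ ¬p there: w3:T. ✓
w3: successors {w5, w6}; q ∨ ¬p there: w5:T, w6:F. ✓
w5: no successors, so ◇(q ∨ ¬p) fails. ✗
w6: no successors, so ◇(q ∨ ¬p) fails. ✗
— 2 worlds.
For □¬(p → ¬q):
w1: successors {w3}; ¬(p → ¬q) there: w3:F. ✗
w3: successors {w5, w6}; ¬(p → ¬q) there: w5:F, w6:F. ✗
w5: no successors, so □¬(p → ¬q) holds vacuously. ✓
w6: no successors, so □¬(p → ¬q) holds vacuously. ✓
— 2 worlds.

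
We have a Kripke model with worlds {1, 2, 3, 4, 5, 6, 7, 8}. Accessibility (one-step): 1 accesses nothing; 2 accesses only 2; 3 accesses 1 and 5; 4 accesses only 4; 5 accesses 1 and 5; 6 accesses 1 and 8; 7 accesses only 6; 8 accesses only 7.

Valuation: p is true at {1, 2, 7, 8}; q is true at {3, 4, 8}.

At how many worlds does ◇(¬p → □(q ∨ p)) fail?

1: no successors, so ◇(¬p → □(q ∨ p)) fails. ✗
2: successors {2}; ¬p → □(q ∨ p) there: 2:T. ✓
3: successors {1, 5}; ¬p → □(q ∨ p) there: 1:T, 5:F. ✓
4: successors {4}; ¬p → □(q ∨ p) there: 4:T. ✓
5: successors {1, 5}; ¬p → □(q ∨ p) there: 1:T, 5:F. ✓
6: successors {1, 8}; ¬p → □(q ∨ p) there: 1:T, 8:T. ✓
7: successors {6}; ¬p → □(q ∨ p) there: 6:T. ✓
8: successors {7}; ¬p → □(q ∨ p) there: 7:T. ✓
Satisfying worlds: {2, 3, 4, 5, 6, 7, 8}.
So ◇(¬p → □(q ∨ p)) fails at the other 1 world.

1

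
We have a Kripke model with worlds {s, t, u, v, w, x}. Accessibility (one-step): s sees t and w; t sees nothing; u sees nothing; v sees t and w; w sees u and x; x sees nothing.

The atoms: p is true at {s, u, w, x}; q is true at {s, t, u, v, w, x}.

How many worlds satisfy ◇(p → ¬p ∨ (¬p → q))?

3

s: successors {t, w}; p → ¬p ∨ (¬p → q) there: t:T, w:T. ✓
t: no successors, so ◇(p → ¬p ∨ (¬p → q)) fails. ✗
u: no successors, so ◇(p → ¬p ∨ (¬p → q)) fails. ✗
v: successors {t, w}; p → ¬p ∨ (¬p → q) there: t:T, w:T. ✓
w: successors {u, x}; p → ¬p ∨ (¬p → q) there: u:T, x:T. ✓
x: no successors, so ◇(p → ¬p ∨ (¬p → q)) fails. ✗
Satisfying worlds: {s, v, w}.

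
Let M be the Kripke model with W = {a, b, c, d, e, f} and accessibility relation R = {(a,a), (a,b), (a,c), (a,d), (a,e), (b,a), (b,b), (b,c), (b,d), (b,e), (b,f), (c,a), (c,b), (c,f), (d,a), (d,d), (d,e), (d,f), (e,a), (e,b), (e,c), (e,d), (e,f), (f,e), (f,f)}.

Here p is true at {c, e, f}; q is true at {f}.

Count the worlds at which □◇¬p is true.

1

a: successors {a, b, c, d, e}; ◇¬p there: a:T, b:T, c:T, d:T, e:T. ✓
b: successors {a, b, c, d, e, f}; ◇¬p there: a:T, b:T, c:T, d:T, e:T, f:F. ✗
c: successors {a, b, f}; ◇¬p there: a:T, b:T, f:F. ✗
d: successors {a, d, e, f}; ◇¬p there: a:T, d:T, e:T, f:F. ✗
e: successors {a, b, c, d, f}; ◇¬p there: a:T, b:T, c:T, d:T, f:F. ✗
f: successors {e, f}; ◇¬p there: e:T, f:F. ✗
Satisfying worlds: {a}.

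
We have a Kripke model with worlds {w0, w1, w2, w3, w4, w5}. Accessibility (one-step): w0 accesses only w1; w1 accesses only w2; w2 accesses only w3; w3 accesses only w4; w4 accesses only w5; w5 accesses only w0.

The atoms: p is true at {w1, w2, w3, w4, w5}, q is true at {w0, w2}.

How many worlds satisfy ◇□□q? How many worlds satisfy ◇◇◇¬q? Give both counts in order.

2 and 4

For ◇□□q:
w0: successors {w1}; □□q there: w1:F. ✗
w1: successors {w2}; □□q there: w2:F. ✗
w2: successors {w3}; □□q there: w3:F. ✗
w3: successors {w4}; □□q there: w4:T. ✓
w4: successors {w5}; □□q there: w5:F. ✗
w5: successors {w0}; □□q there: w0:T. ✓
— 2 worlds.
For ◇◇◇¬q:
w0: successors {w1}; ◇◇¬q there: w1:T. ✓
w1: successors {w2}; ◇◇¬q there: w2:T. ✓
w2: successors {w3}; ◇◇¬q there: w3:T. ✓
w3: successors {w4}; ◇◇¬q there: w4:F. ✗
w4: successors {w5}; ◇◇¬q there: w5:T. ✓
w5: successors {w0}; ◇◇¬q there: w0:F. ✗
— 4 worlds.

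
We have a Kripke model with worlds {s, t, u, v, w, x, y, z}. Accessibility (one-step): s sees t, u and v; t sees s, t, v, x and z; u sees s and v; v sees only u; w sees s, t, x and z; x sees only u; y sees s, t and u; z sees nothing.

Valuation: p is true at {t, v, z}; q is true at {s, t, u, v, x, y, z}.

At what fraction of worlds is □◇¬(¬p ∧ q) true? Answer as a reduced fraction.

s: successors {t, u, v}; ◇¬(¬p ∧ q) there: t:T, u:T, v:F. ✗
t: successors {s, t, v, x, z}; ◇¬(¬p ∧ q) there: s:T, t:T, v:F, x:F, z:F. ✗
u: successors {s, v}; ◇¬(¬p ∧ q) there: s:T, v:F. ✗
v: successors {u}; ◇¬(¬p ∧ q) there: u:T. ✓
w: successors {s, t, x, z}; ◇¬(¬p ∧ q) there: s:T, t:T, x:F, z:F. ✗
x: successors {u}; ◇¬(¬p ∧ q) there: u:T. ✓
y: successors {s, t, u}; ◇¬(¬p ∧ q) there: s:T, t:T, u:T. ✓
z: no successors, so □◇¬(¬p ∧ q) holds vacuously. ✓
That's 4 of 8 worlds, so 4/8 = 1/2.

1/2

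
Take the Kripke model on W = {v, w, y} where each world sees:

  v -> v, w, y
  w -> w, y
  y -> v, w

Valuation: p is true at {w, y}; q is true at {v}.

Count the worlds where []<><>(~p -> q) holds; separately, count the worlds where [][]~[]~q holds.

3 and 0

For []<><>(~p -> q):
v: successors {v, w, y}; <><>(~p -> q) there: v:T, w:T, y:T. ✓
w: successors {w, y}; <><>(~p -> q) there: w:T, y:T. ✓
y: successors {v, w}; <><>(~p -> q) there: v:T, w:T. ✓
— 3 worlds.
For [][]~[]~q:
v: successors {v, w, y}; []~[]~q there: v:F, w:F, y:F. ✗
w: successors {w, y}; []~[]~q there: w:F, y:F. ✗
y: successors {v, w}; []~[]~q there: v:F, w:F. ✗
— 0 worlds.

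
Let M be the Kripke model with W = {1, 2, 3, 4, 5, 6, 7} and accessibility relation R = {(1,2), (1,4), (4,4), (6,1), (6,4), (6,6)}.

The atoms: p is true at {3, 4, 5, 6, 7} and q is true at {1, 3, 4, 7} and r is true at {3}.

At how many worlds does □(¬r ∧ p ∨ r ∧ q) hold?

1: successors {2, 4}; ¬r ∧ p ∨ r ∧ q there: 2:F, 4:T. ✗
2: no successors, so □(¬r ∧ p ∨ r ∧ q) holds vacuously. ✓
3: no successors, so □(¬r ∧ p ∨ r ∧ q) holds vacuously. ✓
4: successors {4}; ¬r ∧ p ∨ r ∧ q there: 4:T. ✓
5: no successors, so □(¬r ∧ p ∨ r ∧ q) holds vacuously. ✓
6: successors {1, 4, 6}; ¬r ∧ p ∨ r ∧ q there: 1:F, 4:T, 6:T. ✗
7: no successors, so □(¬r ∧ p ∨ r ∧ q) holds vacuously. ✓
Satisfying worlds: {2, 3, 4, 5, 7}.

5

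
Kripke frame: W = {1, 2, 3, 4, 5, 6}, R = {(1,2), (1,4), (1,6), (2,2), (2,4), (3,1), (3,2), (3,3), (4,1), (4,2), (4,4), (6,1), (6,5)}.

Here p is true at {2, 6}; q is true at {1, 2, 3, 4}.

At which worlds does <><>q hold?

1: successors {2, 4, 6}; <>q there: 2:T, 4:T, 6:T. ✓
2: successors {2, 4}; <>q there: 2:T, 4:T. ✓
3: successors {1, 2, 3}; <>q there: 1:T, 2:T, 3:T. ✓
4: successors {1, 2, 4}; <>q there: 1:T, 2:T, 4:T. ✓
5: no successors, so <><>q fails. ✗
6: successors {1, 5}; <>q there: 1:T, 5:F. ✓

{1, 2, 3, 4, 6}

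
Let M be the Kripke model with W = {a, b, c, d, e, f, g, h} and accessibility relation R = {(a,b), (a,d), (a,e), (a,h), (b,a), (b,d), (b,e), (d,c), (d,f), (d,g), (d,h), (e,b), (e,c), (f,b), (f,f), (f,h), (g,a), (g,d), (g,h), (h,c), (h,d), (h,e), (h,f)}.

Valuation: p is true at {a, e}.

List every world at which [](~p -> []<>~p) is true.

{c, e}

a: successors {b, d, e, h}; ~p -> []<>~p there: b:T, d:F, e:T, h:F. ✗
b: successors {a, d, e}; ~p -> []<>~p there: a:T, d:F, e:T. ✗
c: no successors, so [](~p -> []<>~p) holds vacuously. ✓
d: successors {c, f, g, h}; ~p -> []<>~p there: c:T, f:T, g:T, h:F. ✗
e: successors {b, c}; ~p -> []<>~p there: b:T, c:T. ✓
f: successors {b, f, h}; ~p -> []<>~p there: b:T, f:T, h:F. ✗
g: successors {a, d, h}; ~p -> []<>~p there: a:T, d:F, h:F. ✗
h: successors {c, d, e, f}; ~p -> []<>~p there: c:T, d:F, e:T, f:T. ✗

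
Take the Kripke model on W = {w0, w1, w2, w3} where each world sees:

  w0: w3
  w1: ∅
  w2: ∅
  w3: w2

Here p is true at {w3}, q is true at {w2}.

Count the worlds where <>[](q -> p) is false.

3

w0: successors {w3}; [](q -> p) there: w3:F. ✗
w1: no successors, so <>[](q -> p) fails. ✗
w2: no successors, so <>[](q -> p) fails. ✗
w3: successors {w2}; [](q -> p) there: w2:T. ✓
Satisfying worlds: {w3}.
So <>[](q -> p) fails at the other 3 worlds.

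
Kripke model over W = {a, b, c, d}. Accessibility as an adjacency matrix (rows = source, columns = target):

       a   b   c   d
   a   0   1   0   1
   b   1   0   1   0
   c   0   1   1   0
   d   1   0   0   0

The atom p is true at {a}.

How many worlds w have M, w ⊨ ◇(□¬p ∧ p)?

a: successors {b, d}; □¬p ∧ p there: b:F, d:F. ✗
b: successors {a, c}; □¬p ∧ p there: a:T, c:F. ✓
c: successors {b, c}; □¬p ∧ p there: b:F, c:F. ✗
d: successors {a}; □¬p ∧ p there: a:T. ✓
Satisfying worlds: {b, d}.

2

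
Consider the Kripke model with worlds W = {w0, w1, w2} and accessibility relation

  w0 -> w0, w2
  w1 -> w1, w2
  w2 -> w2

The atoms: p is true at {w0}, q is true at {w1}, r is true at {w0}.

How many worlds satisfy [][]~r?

2

w0: successors {w0, w2}; []~r there: w0:F, w2:T. ✗
w1: successors {w1, w2}; []~r there: w1:T, w2:T. ✓
w2: successors {w2}; []~r there: w2:T. ✓
Satisfying worlds: {w1, w2}.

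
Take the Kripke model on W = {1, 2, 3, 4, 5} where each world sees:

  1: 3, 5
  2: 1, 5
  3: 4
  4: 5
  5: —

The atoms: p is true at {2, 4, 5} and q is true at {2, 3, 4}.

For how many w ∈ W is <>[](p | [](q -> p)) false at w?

1

1: successors {3, 5}; [](p | [](q -> p)) there: 3:T, 5:T. ✓
2: successors {1, 5}; [](p | [](q -> p)) there: 1:T, 5:T. ✓
3: successors {4}; [](p | [](q -> p)) there: 4:T. ✓
4: successors {5}; [](p | [](q -> p)) there: 5:T. ✓
5: no successors, so <>[](p | [](q -> p)) fails. ✗
Satisfying worlds: {1, 2, 3, 4}.
So <>[](p | [](q -> p)) fails at the other 1 world.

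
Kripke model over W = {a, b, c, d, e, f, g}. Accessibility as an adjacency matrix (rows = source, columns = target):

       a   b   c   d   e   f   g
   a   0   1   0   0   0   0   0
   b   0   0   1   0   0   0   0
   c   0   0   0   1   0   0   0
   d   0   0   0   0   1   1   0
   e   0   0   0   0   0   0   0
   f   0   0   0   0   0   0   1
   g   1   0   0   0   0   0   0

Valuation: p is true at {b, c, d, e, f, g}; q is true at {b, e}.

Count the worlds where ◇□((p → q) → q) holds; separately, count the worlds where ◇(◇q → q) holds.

For ◇□((p → q) → q):
a: successors {b}; □((p → q) → q) there: b:T. ✓
b: successors {c}; □((p → q) → q) there: c:T. ✓
c: successors {d}; □((p → q) → q) there: d:T. ✓
d: successors {e, f}; □((p → q) → q) there: e:T, f:T. ✓
e: no successors, so ◇□((p → q) → q) fails. ✗
f: successors {g}; □((p → q) → q) there: g:F. ✗
g: successors {a}; □((p → q) → q) there: a:T. ✓
— 5 worlds.
For ◇(◇q → q):
a: successors {b}; ◇q → q there: b:T. ✓
b: successors {c}; ◇q → q there: c:T. ✓
c: successors {d}; ◇q → q there: d:F. ✗
d: successors {e, f}; ◇q → q there: e:T, f:T. ✓
e: no successors, so ◇(◇q → q) fails. ✗
f: successors {g}; ◇q → q there: g:T. ✓
g: successors {a}; ◇q → q there: a:F. ✗
— 4 worlds.

5 and 4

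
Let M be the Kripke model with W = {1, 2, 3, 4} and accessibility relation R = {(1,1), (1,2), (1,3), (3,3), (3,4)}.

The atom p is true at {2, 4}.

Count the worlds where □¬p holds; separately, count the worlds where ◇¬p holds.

2 and 2

For □¬p:
1: successors {1, 2, 3}; ¬p there: 1:T, 2:F, 3:T. ✗
2: no successors, so □¬p holds vacuously. ✓
3: successors {3, 4}; ¬p there: 3:T, 4:F. ✗
4: no successors, so □¬p holds vacuously. ✓
— 2 worlds.
For ◇¬p:
1: successors {1, 2, 3}; ¬p there: 1:T, 2:F, 3:T. ✓
2: no successors, so ◇¬p fails. ✗
3: successors {3, 4}; ¬p there: 3:T, 4:F. ✓
4: no successors, so ◇¬p fails. ✗
— 2 worlds.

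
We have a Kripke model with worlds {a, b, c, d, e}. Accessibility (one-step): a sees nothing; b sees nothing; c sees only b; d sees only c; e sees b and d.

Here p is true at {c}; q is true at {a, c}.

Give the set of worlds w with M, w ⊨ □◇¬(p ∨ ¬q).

a: no successors, so □◇¬(p ∨ ¬q) holds vacuously. ✓
b: no successors, so □◇¬(p ∨ ¬q) holds vacuously. ✓
c: successors {b}; ◇¬(p ∨ ¬q) there: b:F. ✗
d: successors {c}; ◇¬(p ∨ ¬q) there: c:F. ✗
e: successors {b, d}; ◇¬(p ∨ ¬q) there: b:F, d:F. ✗

{a, b}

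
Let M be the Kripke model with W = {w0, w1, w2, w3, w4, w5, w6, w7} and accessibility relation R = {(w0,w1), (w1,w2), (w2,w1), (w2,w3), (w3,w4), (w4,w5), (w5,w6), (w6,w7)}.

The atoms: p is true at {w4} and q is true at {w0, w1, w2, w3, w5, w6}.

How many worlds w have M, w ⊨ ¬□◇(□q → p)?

w0: □◇(□q → p) is F. ✓
w1: □◇(□q → p) is T. ✗
w2: □◇(□q → p) is F. ✓
w3: □◇(□q → p) is F. ✓
w4: □◇(□q → p) is T. ✗
w5: □◇(□q → p) is F. ✓
w6: □◇(□q → p) is F. ✓
w7: □◇(□q → p) is T. ✗
Satisfying worlds: {w0, w2, w3, w5, w6}.

5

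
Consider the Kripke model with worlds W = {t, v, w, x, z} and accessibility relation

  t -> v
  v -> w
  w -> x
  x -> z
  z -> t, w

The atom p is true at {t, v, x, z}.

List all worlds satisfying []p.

t: successors {v}; p there: v:T. ✓
v: successors {w}; p there: w:F. ✗
w: successors {x}; p there: x:T. ✓
x: successors {z}; p there: z:T. ✓
z: successors {t, w}; p there: t:T, w:F. ✗

{t, w, x}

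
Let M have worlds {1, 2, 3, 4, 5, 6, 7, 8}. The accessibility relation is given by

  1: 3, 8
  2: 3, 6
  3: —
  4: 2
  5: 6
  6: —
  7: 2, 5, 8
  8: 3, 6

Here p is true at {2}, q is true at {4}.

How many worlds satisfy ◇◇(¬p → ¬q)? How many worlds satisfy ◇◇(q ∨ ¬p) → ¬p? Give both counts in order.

For ◇◇(¬p → ¬q):
1: successors {3, 8}; ◇(¬p → ¬q) there: 3:F, 8:T. ✓
2: successors {3, 6}; ◇(¬p → ¬q) there: 3:F, 6:F. ✗
3: no successors, so ◇◇(¬p → ¬q) fails. ✗
4: successors {2}; ◇(¬p → ¬q) there: 2:T. ✓
5: successors {6}; ◇(¬p → ¬q) there: 6:F. ✗
6: no successors, so ◇◇(¬p → ¬q) fails. ✗
7: successors {2, 5, 8}; ◇(¬p → ¬q) there: 2:T, 5:T, 8:T. ✓
8: successors {3, 6}; ◇(¬p → ¬q) there: 3:F, 6:F. ✗
— 3 worlds.
For ◇◇(q ∨ ¬p) → ¬p:
1: ◇◇(q ∨ ¬p) is T, ¬p is T. ✓
2: ◇◇(q ∨ ¬p) is F, ¬p is F. ✓
3: ◇◇(q ∨ ¬p) is F, ¬p is T. ✓
4: ◇◇(q ∨ ¬p) is T, ¬p is T. ✓
5: ◇◇(q ∨ ¬p) is F, ¬p is T. ✓
6: ◇◇(q ∨ ¬p) is F, ¬p is T. ✓
7: ◇◇(q ∨ ¬p) is T, ¬p is T. ✓
8: ◇◇(q ∨ ¬p) is F, ¬p is T. ✓
— 8 worlds.

3 and 8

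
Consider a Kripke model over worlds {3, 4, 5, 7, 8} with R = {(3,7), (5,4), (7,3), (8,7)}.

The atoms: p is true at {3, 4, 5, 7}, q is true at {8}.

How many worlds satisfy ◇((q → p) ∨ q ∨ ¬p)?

4

3: successors {7}; (q → p) ∨ q ∨ ¬p there: 7:T. ✓
4: no successors, so ◇((q → p) ∨ q ∨ ¬p) fails. ✗
5: successors {4}; (q → p) ∨ q ∨ ¬p there: 4:T. ✓
7: successors {3}; (q → p) ∨ q ∨ ¬p there: 3:T. ✓
8: successors {7}; (q → p) ∨ q ∨ ¬p there: 7:T. ✓
Satisfying worlds: {3, 5, 7, 8}.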